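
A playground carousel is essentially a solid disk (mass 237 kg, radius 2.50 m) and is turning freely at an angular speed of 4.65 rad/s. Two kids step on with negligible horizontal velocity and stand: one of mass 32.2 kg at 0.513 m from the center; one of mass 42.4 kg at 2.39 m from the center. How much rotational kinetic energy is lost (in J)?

energy lost ≈ 2020 J

No external torque acts about the center; L_before = L_after.
I_p = ½(237)(2.50)² = 740.6 kg·m².
Added inertia Σmr² = (32.2)(0.513)² + (42.4)(2.39)² = 250.7 kg·m²; I_f = 740.6 + 250.7 = 991.3 kg·m².
ω_f = I_p ω_i / I_f = (740.6)(4.65) / 991.3 = 3.474 rad/s.
KE_i = ½(740.6)(4.650 rad/s)² = 8007 J; KE_f = ½(991.3)(3.474)² = 5982 J.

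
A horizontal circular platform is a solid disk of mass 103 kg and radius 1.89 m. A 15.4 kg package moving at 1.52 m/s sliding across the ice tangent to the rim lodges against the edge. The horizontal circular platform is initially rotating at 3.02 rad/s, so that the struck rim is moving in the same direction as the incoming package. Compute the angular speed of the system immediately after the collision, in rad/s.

|ω_f| ≈ 2.51 rad/s

About the central axle the impulsive forces during the collision are internal, so angular momentum about that axis is conserved.
I_p = ½(103)(1.89)² = 184.0 kg·m². Taking the sense of the package's angular momentum as positive, L_{package} = m v R = (15.4)(1.52)(1.89) = 44.24 kg·m²/s.
L_i = +I_p ω_p + m v R = +(184.0)(3.02) + 44.24 = 599.8 kg·m²/s.
After sticking, I_f = I_p + m R² = 184.0 + (15.4)(1.89)² = 239.0 kg·m².
ω_f = L_i / I_f = 599.8 / 239.0 = 2.510 rad/s.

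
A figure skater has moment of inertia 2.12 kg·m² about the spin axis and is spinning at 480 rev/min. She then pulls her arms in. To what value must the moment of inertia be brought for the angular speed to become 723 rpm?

I₂ ≈ 1.41 kg·m²

With no external torque about the axis, L is conserved: I₁ω₁ = I₂ω₂.
I₂ = I₁ω₁ / ω₂ = (2.12)(480) / (723) = 1.407 kg·m².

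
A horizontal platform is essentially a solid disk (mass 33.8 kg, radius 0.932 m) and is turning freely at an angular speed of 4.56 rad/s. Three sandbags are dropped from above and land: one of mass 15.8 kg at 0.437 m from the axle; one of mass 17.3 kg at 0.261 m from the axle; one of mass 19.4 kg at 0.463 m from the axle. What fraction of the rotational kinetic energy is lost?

fraction ≈ 0.363

The added mass arrives with no angular momentum about the axle, and any external torque about the axle is negligible, so the system's angular momentum is conserved.
I_p = ½(33.8)(0.932)² = 14.68 kg·m².
Added inertia Σmr² = (15.8)(0.437)² + (17.3)(0.261)² + (19.4)(0.463)² = 8.355 kg·m²; I_f = 14.68 + 8.355 = 23.03 kg·m².
ω_f = I_p ω_i / I_f = (14.68)(4.56) / 23.03 = 2.906 rad/s.
KE_i = ½(14.68)(4.560 rad/s)² = 152.6 J; KE_f = ½(23.03)(2.906)² = 97.27 J.
Fraction lost = 0.3627.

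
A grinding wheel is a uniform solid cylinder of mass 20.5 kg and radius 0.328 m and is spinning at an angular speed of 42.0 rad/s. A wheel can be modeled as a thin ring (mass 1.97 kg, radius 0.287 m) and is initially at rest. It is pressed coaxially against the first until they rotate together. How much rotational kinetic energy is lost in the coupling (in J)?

ΔKE lost ≈ 125 J

No external torque acts about the common axis, so total angular momentum is conserved.
Moments of inertia: I_A = ½(20.5)(0.328)² = 1.103 kg·m²; I_B = (1.97)(0.287)² = 0.1623 kg·m².
Taking A's sense as positive: L = (1.103)(42.0) = 46.31 kg·m²·rad/s.
Combined I = 1.103 + 0.1623 = 1.265 kg·m².
ω_f = L / I = 46.31 / 1.265 = 36.61 rad/s.
KE_i = ½ΣIω² = 972.6 J; KE_f = ½(1.265)(36.61)² = 847.9 J.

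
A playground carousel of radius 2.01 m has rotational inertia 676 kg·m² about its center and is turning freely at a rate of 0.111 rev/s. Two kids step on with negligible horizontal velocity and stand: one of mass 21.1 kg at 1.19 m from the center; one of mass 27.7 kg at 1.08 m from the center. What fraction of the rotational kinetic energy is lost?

The added mass arrives with no angular momentum about the center, and any external torque about the center is negligible, so the system's angular momentum is conserved.
Added inertia Σmr² = (21.1)(1.19)² + (27.7)(1.08)² = 62.19 kg·m²; I_f = 676.0 + 62.19 = 738.2 kg·m².
ω_f = I_p ω_i / I_f = (676.0)(0.111) / 738.2 = 0.1016 rev/s.
KE_i = ½(676.0)(0.6974 rad/s)² = 164.4 J; KE_f = ½(738.2)(0.6387)² = 150.6 J.
Fraction lost = 0.08425.

fraction ≈ 0.0842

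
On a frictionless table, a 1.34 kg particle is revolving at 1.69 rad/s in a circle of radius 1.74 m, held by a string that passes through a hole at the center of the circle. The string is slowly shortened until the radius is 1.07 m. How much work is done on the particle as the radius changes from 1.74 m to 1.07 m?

No torque about the axis ⇒ m r₁² ω₁ = m r₂² ω₂.
ω₂ = ω₁ (r₁/r₂)² = (1.69)(1.74/1.07)² = 4.469 rad/s.
W = ΔKE = ½m(v₂² − v₁²) = 9.527 J.

W ≈ 9.53 J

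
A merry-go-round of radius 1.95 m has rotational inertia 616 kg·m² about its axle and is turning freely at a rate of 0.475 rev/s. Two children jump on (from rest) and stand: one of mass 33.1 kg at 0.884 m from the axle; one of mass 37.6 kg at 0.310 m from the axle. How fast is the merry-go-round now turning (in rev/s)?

ω_f ≈ 0.453 rev/s

No external torque acts about the axle; L_before = L_after.
Added inertia Σmr² = (33.1)(0.884)² + (37.6)(0.310)² = 29.48 kg·m²; I_f = 616.0 + 29.48 = 645.5 kg·m².
ω_f = I_p ω_i / I_f = (616.0)(0.475) / 645.5 = 0.4533 rev/s.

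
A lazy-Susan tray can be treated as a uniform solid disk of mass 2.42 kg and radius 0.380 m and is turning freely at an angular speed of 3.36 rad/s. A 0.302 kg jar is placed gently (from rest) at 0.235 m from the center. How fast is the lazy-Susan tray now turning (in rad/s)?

ω_f ≈ 3.07 rad/s

No external torque acts about the center; L_before = L_after.
I_p = ½(2.42)(0.380)² = 0.1747 kg·m².
Added inertia Σmr² = (0.302)(0.235)² = 0.01668 kg·m²; I_f = 0.1747 + 0.01668 = 0.1914 kg·m².
ω_f = I_p ω_i / I_f = (0.1747)(3.36) / 0.1914 = 3.067 rad/s.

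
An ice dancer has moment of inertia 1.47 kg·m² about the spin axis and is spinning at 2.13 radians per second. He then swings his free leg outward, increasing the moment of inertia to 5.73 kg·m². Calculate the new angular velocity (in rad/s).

ω₂ ≈ 0.546 rad/s

No external torque acts about the spin axis, so angular momentum is conserved.
ω₂ = I₁ω₁ / I₂ = (1.470)(2.13 rad/s) / (5.730) = 0.5464 rad/s.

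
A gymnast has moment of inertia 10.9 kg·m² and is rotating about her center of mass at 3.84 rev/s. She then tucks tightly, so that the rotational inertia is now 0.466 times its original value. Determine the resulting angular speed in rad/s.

ω₂ ≈ 51.8 rad/s

No external torque acts about the spin axis, so angular momentum is conserved.
I₂ = 0.466 × 10.9 = 5.079 kg·m².
ω₂ = I₁ω₁ / I₂ = (10.90)(3.84 rev/s) / (5.079) = 8.240 rev/s = 51.78 rad/s.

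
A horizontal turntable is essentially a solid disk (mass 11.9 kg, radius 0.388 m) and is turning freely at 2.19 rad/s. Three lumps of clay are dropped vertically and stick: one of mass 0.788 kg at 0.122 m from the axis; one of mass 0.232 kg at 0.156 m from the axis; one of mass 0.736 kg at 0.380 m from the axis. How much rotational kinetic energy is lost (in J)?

The added mass arrives with no angular momentum about the axis, and any external torque about the axis is negligible, so the system's angular momentum is conserved.
I_p = ½(11.9)(0.388)² = 0.8957 kg·m².
Added inertia Σmr² = (0.788)(0.122)² + (0.232)(0.156)² + (0.736)(0.380)² = 0.1237 kg·m²; I_f = 0.8957 + 0.1237 = 1.019 kg·m².
ω_f = I_p ω_i / I_f = (0.8957)(2.19) / 1.019 = 1.924 rad/s.
KE_i = ½(0.8957)(2.190 rad/s)² = 2.148 J; KE_f = ½(1.019)(1.924)² = 1.887 J.

energy lost ≈ 0.261 J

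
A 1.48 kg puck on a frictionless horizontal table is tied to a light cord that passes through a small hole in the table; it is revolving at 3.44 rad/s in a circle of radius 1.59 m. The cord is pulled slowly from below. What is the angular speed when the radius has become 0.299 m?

No torque about the axis ⇒ m r₁² ω₁ = m r₂² ω₂.
ω₂ = ω₁ (r₁/r₂)² = (3.44)(1.59/0.299)² = 97.28 rad/s.

ω₂ ≈ 97.3 rad/s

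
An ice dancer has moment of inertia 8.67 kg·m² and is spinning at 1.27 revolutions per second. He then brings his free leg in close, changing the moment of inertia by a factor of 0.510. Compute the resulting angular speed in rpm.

ω₂ ≈ 149 rpm

With no external torque about the axis, L is conserved: I₁ω₁ = I₂ω₂.
I₂ = 0.510 × 8.67 = 4.422 kg·m².
ω₂ = I₁ω₁ / I₂ = (8.670)(1.27 rev/s) / (4.422) = 2.490 rev/s = 149.4 rpm.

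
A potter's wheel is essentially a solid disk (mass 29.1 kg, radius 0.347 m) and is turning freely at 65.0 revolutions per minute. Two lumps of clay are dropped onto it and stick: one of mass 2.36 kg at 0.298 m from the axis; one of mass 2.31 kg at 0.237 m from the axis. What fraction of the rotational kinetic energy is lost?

fraction ≈ 0.162

No external torque acts about the axis; L_before = L_after.
I_p = ½(29.1)(0.347)² = 1.752 kg·m².
Added inertia Σmr² = (2.36)(0.298)² + (2.31)(0.237)² = 0.3393 kg·m²; I_f = 1.752 + 0.3393 = 2.091 kg·m².
ω_f = I_p ω_i / I_f = (1.752)(65.0) / 2.091 = 54.45 rpm.
KE_i = ½(1.752)(6.807 rad/s)² = 40.59 J; KE_f = ½(2.091)(5.702)² = 34.00 J.
Fraction lost = 0.1623.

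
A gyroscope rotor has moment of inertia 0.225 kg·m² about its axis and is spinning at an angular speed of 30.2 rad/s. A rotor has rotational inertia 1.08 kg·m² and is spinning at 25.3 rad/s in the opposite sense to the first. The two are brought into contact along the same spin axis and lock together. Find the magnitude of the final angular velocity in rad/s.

No external torque acts about the common axis, so total angular momentum is conserved.
Taking A's sense as positive: L = (0.2250)(30.2) − (1.080)(25.3) = -20.53 kg·m²·rad/s.
Combined I = 0.2250 + 1.080 = 1.305 kg·m².
ω_f = L / I = -20.53 / 1.305 = -15.73 rad/s.

|ω_f| ≈ 15.7 rad/s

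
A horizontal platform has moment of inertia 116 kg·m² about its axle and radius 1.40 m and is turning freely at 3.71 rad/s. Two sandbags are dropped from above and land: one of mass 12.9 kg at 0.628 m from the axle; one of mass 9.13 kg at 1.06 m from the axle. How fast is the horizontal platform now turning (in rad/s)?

The added mass arrives with no angular momentum about the axle, and any external torque about the axle is negligible, so the system's angular momentum is conserved.
Added inertia Σmr² = (12.9)(0.628)² + (9.13)(1.06)² = 15.35 kg·m²; I_f = 116.0 + 15.35 = 131.3 kg·m².
ω_f = I_p ω_i / I_f = (116.0)(3.71) / 131.3 = 3.277 rad/s.

ω_f ≈ 3.28 rad/s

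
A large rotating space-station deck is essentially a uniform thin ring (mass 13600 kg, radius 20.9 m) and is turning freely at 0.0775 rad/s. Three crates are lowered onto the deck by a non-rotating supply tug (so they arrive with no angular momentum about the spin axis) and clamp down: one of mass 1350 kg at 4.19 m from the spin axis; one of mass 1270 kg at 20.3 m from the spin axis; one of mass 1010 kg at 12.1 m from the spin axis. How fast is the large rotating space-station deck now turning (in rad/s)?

The added mass arrives with no angular momentum about the spin axis, and any external torque about the spin axis is negligible, so the system's angular momentum is conserved.
I_p = (13600)(20.9)² = 5.941e+06 kg·m².
Added inertia Σmr² = (1350)(4.19)² + (1270)(20.3)² + (1010)(12.1)² = 6.949e+05 kg·m²; I_f = 5.941e+06 + 6.949e+05 = 6.636e+06 kg·m².
ω_f = I_p ω_i / I_f = (5.941e+06)(0.0775) / 6.636e+06 = 0.06938 rad/s.

ω_f ≈ 0.0694 rad/s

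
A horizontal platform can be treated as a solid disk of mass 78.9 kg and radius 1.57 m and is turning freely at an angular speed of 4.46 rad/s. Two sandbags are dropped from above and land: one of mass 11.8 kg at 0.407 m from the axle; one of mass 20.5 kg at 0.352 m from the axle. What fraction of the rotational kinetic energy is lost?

The added mass arrives with no angular momentum about the axle, and any external torque about the axle is negligible, so the system's angular momentum is conserved.
I_p = ½(78.9)(1.57)² = 97.24 kg·m².
Added inertia Σmr² = (11.8)(0.407)² + (20.5)(0.352)² = 4.495 kg·m²; I_f = 97.24 + 4.495 = 101.7 kg·m².
ω_f = I_p ω_i / I_f = (97.24)(4.46) / 101.7 = 4.263 rad/s.
KE_i = ½(97.24)(4.460 rad/s)² = 967.1 J; KE_f = ½(101.7)(4.263)² = 924.4 J.
Fraction lost = 0.04418.

fraction ≈ 0.0442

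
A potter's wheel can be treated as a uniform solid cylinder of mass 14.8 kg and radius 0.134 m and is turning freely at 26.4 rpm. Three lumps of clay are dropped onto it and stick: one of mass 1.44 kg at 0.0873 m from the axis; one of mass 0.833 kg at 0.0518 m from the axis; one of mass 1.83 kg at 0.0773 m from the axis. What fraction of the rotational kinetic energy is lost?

fraction ≈ 0.154

No external torque acts about the axis; L_before = L_after.
I_p = ½(14.8)(0.134)² = 0.1329 kg·m².
Added inertia Σmr² = (1.44)(0.0873)² + (0.833)(0.0518)² + (1.83)(0.0773)² = 0.02414 kg·m²; I_f = 0.1329 + 0.02414 = 0.1570 kg·m².
ω_f = I_p ω_i / I_f = (0.1329)(26.4) / 0.1570 = 22.34 rpm.
KE_i = ½(0.1329)(2.765 rad/s)² = 0.5078 J; KE_f = ½(0.1570)(2.339)² = 0.4297 J.
Fraction lost = 0.1538.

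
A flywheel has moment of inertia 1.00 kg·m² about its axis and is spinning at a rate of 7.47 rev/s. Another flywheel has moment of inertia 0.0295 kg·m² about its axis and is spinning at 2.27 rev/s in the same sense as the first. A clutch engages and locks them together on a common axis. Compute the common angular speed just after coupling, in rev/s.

No external torque acts about the common axis, so total angular momentum is conserved.
Taking A's sense as positive: L = (1.000)(7.47) + (0.02950)(2.27) = 7.537 kg·m²·rev/s.
Combined I = 1.000 + 0.02950 = 1.030 kg·m².
ω_f = L / I = 7.537 / 1.030 = 7.321 rev/s.

|ω_f| ≈ 7.32 rev/s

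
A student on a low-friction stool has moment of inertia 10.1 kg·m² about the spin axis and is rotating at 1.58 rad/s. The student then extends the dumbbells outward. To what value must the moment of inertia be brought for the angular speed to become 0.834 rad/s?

I₂ ≈ 19.1 kg·m²

No external torque acts about the spin axis, so angular momentum is conserved.
I₂ = I₁ω₁ / ω₂ = (10.1)(1.58) / (0.834) = 19.13 kg·m².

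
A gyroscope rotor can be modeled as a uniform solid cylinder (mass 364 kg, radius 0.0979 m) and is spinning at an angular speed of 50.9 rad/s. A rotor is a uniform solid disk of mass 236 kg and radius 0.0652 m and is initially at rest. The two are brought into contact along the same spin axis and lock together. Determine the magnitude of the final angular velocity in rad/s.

No external torque acts about the common axis, so total angular momentum is conserved.
Moments of inertia: I_A = ½(364)(0.0979)² = 1.744 kg·m²; I_B = ½(236)(0.0652)² = 0.5016 kg·m².
Taking A's sense as positive: L = (1.744)(50.9) = 88.79 kg·m²·rad/s.
Combined I = 1.744 + 0.5016 = 2.246 kg·m².
ω_f = L / I = 88.79 / 2.246 = 39.53 rad/s.

|ω_f| ≈ 39.5 rad/s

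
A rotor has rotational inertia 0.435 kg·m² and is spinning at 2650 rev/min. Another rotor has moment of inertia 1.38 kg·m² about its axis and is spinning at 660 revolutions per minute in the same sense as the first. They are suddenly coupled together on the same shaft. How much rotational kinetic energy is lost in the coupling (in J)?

ΔKE lost ≈ 7180 J

No external torque acts about the common axis, so total angular momentum is conserved.
Taking A's sense as positive: L = (0.4350)(2650) + (1.380)(660) = 2064 kg·m²·rpm.
Combined I = 0.4350 + 1.380 = 1.815 kg·m².
ω_f = L / I = 2064 / 1.815 = 1137 rpm.
KE_i = ½ΣIω² = 20050 J; KE_f = ½(1.815)(119.1)² = 12860 J.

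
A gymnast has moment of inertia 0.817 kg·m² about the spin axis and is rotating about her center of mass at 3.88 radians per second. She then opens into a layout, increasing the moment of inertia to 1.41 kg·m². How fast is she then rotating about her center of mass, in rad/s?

ω₂ ≈ 2.25 rad/s

No external torque acts about the spin axis, so angular momentum is conserved.
ω₂ = I₁ω₁ / I₂ = (0.8170)(3.88 rad/s) / (1.410) = 2.248 rad/s.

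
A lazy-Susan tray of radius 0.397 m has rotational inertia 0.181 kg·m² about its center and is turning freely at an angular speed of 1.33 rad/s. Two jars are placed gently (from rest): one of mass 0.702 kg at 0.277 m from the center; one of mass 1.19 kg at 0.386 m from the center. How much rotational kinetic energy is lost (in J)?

energy lost ≈ 0.0898 J

The added mass arrives with no angular momentum about the center, and any external torque about the center is negligible, so the system's angular momentum is conserved.
Added inertia Σmr² = (0.702)(0.277)² + (1.19)(0.386)² = 0.2312 kg·m²; I_f = 0.1810 + 0.2312 = 0.4122 kg·m².
ω_f = I_p ω_i / I_f = (0.1810)(1.33) / 0.4122 = 0.5841 rad/s.
KE_i = ½(0.1810)(1.330 rad/s)² = 0.1601 J; KE_f = ½(0.4122)(0.5841)² = 0.07030 J.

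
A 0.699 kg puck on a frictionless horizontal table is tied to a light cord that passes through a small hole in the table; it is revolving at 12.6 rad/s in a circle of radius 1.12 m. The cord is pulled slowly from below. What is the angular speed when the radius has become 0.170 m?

ω₂ ≈ 547 rad/s

No torque about the axis ⇒ m r₁² ω₁ = m r₂² ω₂.
ω₂ = ω₁ (r₁/r₂)² = (12.6)(1.12/0.170)² = 546.9 rad/s.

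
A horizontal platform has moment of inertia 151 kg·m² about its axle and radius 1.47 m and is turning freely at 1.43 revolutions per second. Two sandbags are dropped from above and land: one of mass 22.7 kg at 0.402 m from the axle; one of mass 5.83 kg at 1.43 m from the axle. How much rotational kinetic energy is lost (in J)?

No external torque acts about the axle; L_before = L_after.
Added inertia Σmr² = (22.7)(0.402)² + (5.83)(1.43)² = 15.59 kg·m²; I_f = 151.0 + 15.59 = 166.6 kg·m².
ω_f = I_p ω_i / I_f = (151.0)(1.43) / 166.6 = 1.296 rev/s.
KE_i = ½(151.0)(8.985 rad/s)² = 6095 J; KE_f = ½(166.6)(8.144)² = 5525 J.

energy lost ≈ 570 J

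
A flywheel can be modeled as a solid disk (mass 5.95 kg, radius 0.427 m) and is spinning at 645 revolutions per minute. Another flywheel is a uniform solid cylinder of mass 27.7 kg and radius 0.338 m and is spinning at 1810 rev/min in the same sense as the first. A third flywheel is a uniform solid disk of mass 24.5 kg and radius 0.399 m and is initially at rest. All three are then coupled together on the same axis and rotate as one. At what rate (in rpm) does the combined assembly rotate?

The coupling torques are internal; angular momentum about the shared axis is conserved.
Moments of inertia: I_A = ½(5.95)(0.427)² = 0.5424 kg·m²; I_B = ½(27.7)(0.338)² = 1.582 kg·m²; I_C = ½(24.5)(0.399)² = 1.950 kg·m².
Taking A's sense as positive: L = (0.5424)(645) + (1.582)(1810) = 3214 kg·m²·rpm.
Combined I = 0.5424 + 1.582 + 1.950 = 4.075 kg·m².
ω_f = L / I = 3214 / 4.075 = 788.7 rpm.

|ω_f| ≈ 789 rpm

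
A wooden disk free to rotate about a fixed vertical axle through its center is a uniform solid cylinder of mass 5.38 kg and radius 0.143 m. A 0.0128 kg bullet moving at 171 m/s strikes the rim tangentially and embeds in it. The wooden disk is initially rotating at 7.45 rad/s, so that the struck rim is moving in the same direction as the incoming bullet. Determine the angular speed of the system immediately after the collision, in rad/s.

The axle reaction passes through the axle and exerts no torque about it; angular momentum about the axle is conserved through the impact.
I_p = ½(5.38)(0.143)² = 0.05501 kg·m². Taking the sense of the bullet's angular momentum as positive, L_{bullet} = m v R = (0.0128)(171)(0.143) = 0.3130 kg·m²/s.
L_i = +I_p ω_p + m v R = +(0.05501)(7.45) + 0.3130 = 0.7228 kg·m²/s.
After sticking, I_f = I_p + m R² = 0.05501 + (0.0128)(0.143)² = 0.05527 kg·m².
ω_f = L_i / I_f = 0.7228 / 0.05527 = 13.08 rad/s.

|ω_f| ≈ 13.1 rad/s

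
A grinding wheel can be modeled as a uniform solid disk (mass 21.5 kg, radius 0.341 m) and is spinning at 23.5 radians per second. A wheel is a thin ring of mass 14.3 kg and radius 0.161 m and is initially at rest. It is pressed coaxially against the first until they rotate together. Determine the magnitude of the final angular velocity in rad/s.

The coupling torques are internal; angular momentum about the shared axis is conserved.
Moments of inertia: I_A = ½(21.5)(0.341)² = 1.250 kg·m²; I_B = (14.3)(0.161)² = 0.3707 kg·m².
Taking A's sense as positive: L = (1.250)(23.5) = 29.38 kg·m²·rad/s.
Combined I = 1.250 + 0.3707 = 1.621 kg·m².
ω_f = L / I = 29.38 / 1.621 = 18.13 rad/s.

|ω_f| ≈ 18.1 rad/s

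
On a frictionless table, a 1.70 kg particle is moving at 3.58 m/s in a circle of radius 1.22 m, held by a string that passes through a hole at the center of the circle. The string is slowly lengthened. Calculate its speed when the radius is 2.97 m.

Central (radial) force ⇒ zero torque about the center ⇒ m v r is constant.
v₂ = v₁ r₁ / r₂ = (3.58)(1.22) / (2.97) = 1.471 m/s.

v₂ ≈ 1.47 m/s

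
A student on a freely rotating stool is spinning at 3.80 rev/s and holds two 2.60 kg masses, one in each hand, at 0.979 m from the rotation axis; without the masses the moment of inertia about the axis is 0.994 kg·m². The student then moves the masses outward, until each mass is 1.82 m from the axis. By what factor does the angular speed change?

Angular momentum about the spin axis is conserved since the torque about it is zero.
I₁ = 0.994 + 2(2.60)(0.979)² = 5.978 kg·m²; I₂ = 0.994 + 2(2.60)(1.82)² = 18.22 kg·m².
ω₂/ω₁ = I₁/I₂ = 5.978 / 18.22 = 0.3281.

ω₂/ω₁ ≈ 0.328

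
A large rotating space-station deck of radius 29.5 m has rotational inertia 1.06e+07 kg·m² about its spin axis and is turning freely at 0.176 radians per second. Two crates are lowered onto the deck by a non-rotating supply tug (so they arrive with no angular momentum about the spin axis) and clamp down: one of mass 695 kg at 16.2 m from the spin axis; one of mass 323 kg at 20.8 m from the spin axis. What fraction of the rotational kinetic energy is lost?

fraction ≈ 0.0295

The added mass arrives with no angular momentum about the spin axis, and any external torque about the spin axis is negligible, so the system's angular momentum is conserved.
Added inertia Σmr² = (695)(16.2)² + (323)(20.8)² = 3.221e+05 kg·m²; I_f = 1.060e+07 + 3.221e+05 = 1.092e+07 kg·m².
ω_f = I_p ω_i / I_f = (1.060e+07)(0.176) / 1.092e+07 = 0.1708 rad/s.
KE_i = ½(1.060e+07)(0.1760 rad/s)² = 1.642e+05 J; KE_f = ½(1.092e+07)(0.1708)² = 1.593e+05 J.
Fraction lost = 0.02949.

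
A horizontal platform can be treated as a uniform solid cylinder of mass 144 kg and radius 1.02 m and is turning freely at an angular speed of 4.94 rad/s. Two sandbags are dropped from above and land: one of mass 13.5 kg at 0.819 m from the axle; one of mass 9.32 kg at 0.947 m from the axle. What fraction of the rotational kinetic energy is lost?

fraction ≈ 0.189

No external torque acts about the axle; L_before = L_after.
I_p = ½(144)(1.02)² = 74.91 kg·m².
Added inertia Σmr² = (13.5)(0.819)² + (9.32)(0.947)² = 17.41 kg·m²; I_f = 74.91 + 17.41 = 92.32 kg·m².
ω_f = I_p ω_i / I_f = (74.91)(4.94) / 92.32 = 4.008 rad/s.
KE_i = ½(74.91)(4.940 rad/s)² = 914.0 J; KE_f = ½(92.32)(4.008)² = 741.6 J.
Fraction lost = 0.1886.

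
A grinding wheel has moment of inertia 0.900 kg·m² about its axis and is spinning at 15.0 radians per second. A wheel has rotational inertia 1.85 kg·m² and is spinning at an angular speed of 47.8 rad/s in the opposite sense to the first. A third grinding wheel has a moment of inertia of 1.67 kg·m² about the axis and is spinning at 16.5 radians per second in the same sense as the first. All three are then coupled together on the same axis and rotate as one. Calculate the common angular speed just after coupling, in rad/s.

|ω_f| ≈ 10.7 rad/s

No external torque acts about the common axis, so total angular momentum is conserved.
Taking A's sense as positive: L = (0.9000)(15.0) − (1.850)(47.8) + (1.670)(16.5) = -47.37 kg·m²·rad/s.
Combined I = 0.9000 + 1.850 + 1.670 = 4.420 kg·m².
ω_f = L / I = -47.37 / 4.420 = -10.72 rad/s.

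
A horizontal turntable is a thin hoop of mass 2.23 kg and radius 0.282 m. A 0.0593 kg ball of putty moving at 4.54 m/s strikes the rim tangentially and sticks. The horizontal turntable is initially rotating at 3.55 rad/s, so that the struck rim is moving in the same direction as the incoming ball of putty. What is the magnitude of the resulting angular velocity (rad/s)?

|ω_f| ≈ 3.88 rad/s

About the axle the impulsive forces during the collision are internal, so angular momentum about that axis is conserved.
I_p = (2.23)(0.282)² = 0.1773 kg·m². Taking the sense of the ball of putty's angular momentum as positive, L_{ball} = m v R = (0.0593)(4.54)(0.282) = 0.07592 kg·m²/s.
L_i = +I_p ω_p + m v R = +(0.1773)(3.55) + 0.07592 = 0.7055 kg·m²/s.
After sticking, I_f = I_p + m R² = 0.1773 + (0.0593)(0.282)² = 0.1821 kg·m².
ω_f = L_i / I_f = 0.7055 / 0.1821 = 3.875 rad/s.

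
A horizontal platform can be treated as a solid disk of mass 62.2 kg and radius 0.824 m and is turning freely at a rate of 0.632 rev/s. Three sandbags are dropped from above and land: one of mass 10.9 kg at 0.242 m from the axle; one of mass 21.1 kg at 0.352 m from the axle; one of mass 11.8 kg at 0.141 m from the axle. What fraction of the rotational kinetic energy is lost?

No external torque acts about the axle; L_before = L_after.
I_p = ½(62.2)(0.824)² = 21.12 kg·m².
Added inertia Σmr² = (10.9)(0.242)² + (21.1)(0.352)² + (11.8)(0.141)² = 3.487 kg·m²; I_f = 21.12 + 3.487 = 24.60 kg·m².
ω_f = I_p ω_i / I_f = (21.12)(0.632) / 24.60 = 0.5424 rev/s.
KE_i = ½(21.12)(3.971 rad/s)² = 166.5 J; KE_f = ½(24.60)(3.408)² = 142.9 J.
Fraction lost = 0.1417.

fraction ≈ 0.142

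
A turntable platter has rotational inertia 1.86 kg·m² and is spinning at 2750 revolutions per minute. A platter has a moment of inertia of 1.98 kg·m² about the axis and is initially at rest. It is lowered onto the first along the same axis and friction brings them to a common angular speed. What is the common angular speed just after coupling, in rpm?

|ω_f| ≈ 1330 rpm

No external torque acts about the common axis, so total angular momentum is conserved.
Taking A's sense as positive: L = (1.860)(2750) = 5115 kg·m²·rpm.
Combined I = 1.860 + 1.980 = 3.840 kg·m².
ω_f = L / I = 5115 / 3.840 = 1332 rpm.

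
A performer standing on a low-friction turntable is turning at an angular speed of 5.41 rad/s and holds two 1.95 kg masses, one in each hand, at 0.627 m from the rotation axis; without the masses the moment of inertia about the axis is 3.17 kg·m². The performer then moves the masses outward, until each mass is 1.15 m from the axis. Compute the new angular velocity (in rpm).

Angular momentum about the spin axis is conserved since the torque about it is zero.
I₁ = 3.17 + 2(1.95)(0.627)² = 4.703 kg·m²; I₂ = 3.17 + 2(1.95)(1.15)² = 8.328 kg·m².
ω₂ = I₁ω₁ / I₂ = (4.703)(5.41 rad/s) / (8.328) = 3.055 rad/s = 29.18 rpm.

ω₂ ≈ 29.2 rpm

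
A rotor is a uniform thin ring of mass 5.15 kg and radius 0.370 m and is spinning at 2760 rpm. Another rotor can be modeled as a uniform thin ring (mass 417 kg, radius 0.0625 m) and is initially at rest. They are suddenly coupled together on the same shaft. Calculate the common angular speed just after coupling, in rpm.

The coupling torques are internal; angular momentum about the shared axis is conserved.
Moments of inertia: I_A = (5.15)(0.370)² = 0.7050 kg·m²; I_B = (417)(0.0625)² = 1.629 kg·m².
Taking A's sense as positive: L = (0.7050)(2760) = 1946 kg·m²·rpm.
Combined I = 0.7050 + 1.629 = 2.334 kg·m².
ω_f = L / I = 1946 / 2.334 = 833.7 rpm.

|ω_f| ≈ 834 rpm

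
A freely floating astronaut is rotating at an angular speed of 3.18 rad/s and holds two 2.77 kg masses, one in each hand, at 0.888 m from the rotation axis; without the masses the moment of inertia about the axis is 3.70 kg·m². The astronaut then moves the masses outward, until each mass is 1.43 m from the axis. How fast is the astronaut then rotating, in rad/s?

ω₂ ≈ 1.71 rad/s

Angular momentum about the spin axis is conserved since the torque about it is zero.
I₁ = 3.70 + 2(2.77)(0.888)² = 8.069 kg·m²; I₂ = 3.70 + 2(2.77)(1.43)² = 15.03 kg·m².
ω₂ = I₁ω₁ / I₂ = (8.069)(3.18 rad/s) / (15.03) = 1.707 rad/s.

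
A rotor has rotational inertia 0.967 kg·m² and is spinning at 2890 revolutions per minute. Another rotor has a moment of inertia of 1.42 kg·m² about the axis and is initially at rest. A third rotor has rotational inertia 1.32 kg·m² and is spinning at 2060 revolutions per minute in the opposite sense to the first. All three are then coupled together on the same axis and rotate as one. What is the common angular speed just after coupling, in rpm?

|ω_f| ≈ 20.3 rpm

No external torque acts about the common axis, so total angular momentum is conserved.
Taking A's sense as positive: L = (0.9670)(2890) − (1.320)(2060) = 75.43 kg·m²·rpm.
Combined I = 0.9670 + 1.420 + 1.320 = 3.707 kg·m².
ω_f = L / I = 75.43 / 3.707 = 20.35 rpm.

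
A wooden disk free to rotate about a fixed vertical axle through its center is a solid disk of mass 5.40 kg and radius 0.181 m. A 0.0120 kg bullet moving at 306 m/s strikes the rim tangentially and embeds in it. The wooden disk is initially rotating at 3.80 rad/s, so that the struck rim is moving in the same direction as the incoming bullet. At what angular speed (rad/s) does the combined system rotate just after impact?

The axle reaction passes through the axle and exerts no torque about it; angular momentum about the axle is conserved through the impact.
I_p = ½(5.40)(0.181)² = 0.08845 kg·m². Taking the sense of the bullet's angular momentum as positive, L_{bullet} = m v R = (0.0120)(306)(0.181) = 0.6646 kg·m²/s.
L_i = +I_p ω_p + m v R = +(0.08845)(3.80) + 0.6646 = 1.001 kg·m²/s.
After sticking, I_f = I_p + m R² = 0.08845 + (0.0120)(0.181)² = 0.08885 kg·m².
ω_f = L_i / I_f = 1.001 / 0.08885 = 11.26 rad/s.

|ω_f| ≈ 11.3 rad/s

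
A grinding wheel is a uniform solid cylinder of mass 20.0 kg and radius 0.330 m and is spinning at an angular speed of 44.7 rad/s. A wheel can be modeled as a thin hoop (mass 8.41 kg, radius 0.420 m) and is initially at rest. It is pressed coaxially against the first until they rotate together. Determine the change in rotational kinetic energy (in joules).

The coupling torques are internal; angular momentum about the shared axis is conserved.
Moments of inertia: I_A = ½(20.0)(0.330)² = 1.089 kg·m²; I_B = (8.41)(0.420)² = 1.484 kg·m².
Taking A's sense as positive: L = (1.089)(44.7) = 48.68 kg·m²·rad/s.
Combined I = 1.089 + 1.484 = 2.573 kg·m².
ω_f = L / I = 48.68 / 2.573 = 18.92 rad/s.
KE_i = ½ΣIω² = 1088 J; KE_f = ½(2.573)(18.92)² = 460.6 J.

ΔKE ≈ -627 J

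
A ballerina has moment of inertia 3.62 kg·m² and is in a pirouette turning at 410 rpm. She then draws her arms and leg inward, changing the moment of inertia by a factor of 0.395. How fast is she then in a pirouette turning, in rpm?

ω₂ ≈ 1040 rpm

Angular momentum about the spin axis is conserved since the torque about it is zero.
I₂ = 0.395 × 3.62 = 1.430 kg·m².
ω₂ = I₁ω₁ / I₂ = (3.620)(410 rpm) / (1.430) = 1038 rpm.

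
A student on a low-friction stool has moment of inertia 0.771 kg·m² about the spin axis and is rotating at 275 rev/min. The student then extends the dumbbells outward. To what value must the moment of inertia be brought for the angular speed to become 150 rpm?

I₂ ≈ 1.41 kg·m²

No external torque acts about the spin axis, so angular momentum is conserved.
I₂ = I₁ω₁ / ω₂ = (0.771)(275) / (150) = 1.413 kg·m².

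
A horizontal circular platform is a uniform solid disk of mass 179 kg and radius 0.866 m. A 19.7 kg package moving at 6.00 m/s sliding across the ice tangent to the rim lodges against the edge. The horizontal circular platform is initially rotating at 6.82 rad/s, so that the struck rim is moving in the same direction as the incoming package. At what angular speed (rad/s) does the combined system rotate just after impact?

About the central axle the impulsive forces during the collision are internal, so angular momentum about that axis is conserved.
I_p = ½(179)(0.866)² = 67.12 kg·m². Taking the sense of the package's angular momentum as positive, L_{package} = m v R = (19.7)(6.00)(0.866) = 102.4 kg·m²/s.
L_i = +I_p ω_p + m v R = +(67.12)(6.82) + 102.4 = 560.1 kg·m²/s.
After sticking, I_f = I_p + m R² = 67.12 + (19.7)(0.866)² = 81.90 kg·m².
ω_f = L_i / I_f = 560.1 / 81.90 = 6.840 rad/s.

|ω_f| ≈ 6.84 rad/s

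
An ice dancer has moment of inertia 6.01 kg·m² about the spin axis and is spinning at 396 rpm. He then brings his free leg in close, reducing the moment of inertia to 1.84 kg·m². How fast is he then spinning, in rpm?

No external torque acts about the spin axis, so angular momentum is conserved.
ω₂ = I₁ω₁ / I₂ = (6.010)(396 rpm) / (1.840) = 1293 rpm.

ω₂ ≈ 1290 rpm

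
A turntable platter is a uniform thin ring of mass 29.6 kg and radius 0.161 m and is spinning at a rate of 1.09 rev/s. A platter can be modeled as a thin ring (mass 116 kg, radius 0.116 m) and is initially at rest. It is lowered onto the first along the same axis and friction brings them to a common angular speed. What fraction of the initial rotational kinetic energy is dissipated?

No external torque acts about the common axis, so total angular momentum is conserved.
Moments of inertia: I_A = (29.6)(0.161)² = 0.7673 kg·m²; I_B = (116)(0.116)² = 1.561 kg·m².
Taking A's sense as positive: L = (0.7673)(1.09) = 0.8363 kg·m²·rev/s.
Combined I = 0.7673 + 1.561 = 2.328 kg·m².
ω_f = L / I = 0.8363 / 2.328 = 0.3592 rev/s.
KE_i = ½ΣIω² = 17.99 J; KE_f = ½(2.328)(2.257)² = 5.930 J.
Fraction dissipated = (KE_i − KE_f)/KE_i = 0.6704.

fraction ≈ 0.670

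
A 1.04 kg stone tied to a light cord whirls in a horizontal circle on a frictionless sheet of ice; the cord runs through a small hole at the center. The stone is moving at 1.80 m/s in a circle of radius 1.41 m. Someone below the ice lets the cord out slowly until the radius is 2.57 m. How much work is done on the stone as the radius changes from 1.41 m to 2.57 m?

W ≈ -1.18 J

Central (radial) force ⇒ zero torque about the center ⇒ m v r is constant.
v₂ = v₁ r₁ / r₂ = (1.80)(1.41) / (2.57) = 0.9875 m/s.
W = ΔKE = ½m(v₂² − v₁²) = -1.178 J.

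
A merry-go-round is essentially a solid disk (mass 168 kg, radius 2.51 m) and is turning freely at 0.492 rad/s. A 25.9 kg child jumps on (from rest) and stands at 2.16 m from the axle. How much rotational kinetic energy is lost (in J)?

The added mass arrives with no angular momentum about the axle, and any external torque about the axle is negligible, so the system's angular momentum is conserved.
I_p = ½(168)(2.51)² = 529.2 kg·m².
Added inertia Σmr² = (25.9)(2.16)² = 120.8 kg·m²; I_f = 529.2 + 120.8 = 650.0 kg·m².
ω_f = I_p ω_i / I_f = (529.2)(0.492) / 650.0 = 0.4005 rad/s.
KE_i = ½(529.2)(0.4920 rad/s)² = 64.05 J; KE_f = ½(650.0)(0.4005)² = 52.14 J.

energy lost ≈ 11.9 J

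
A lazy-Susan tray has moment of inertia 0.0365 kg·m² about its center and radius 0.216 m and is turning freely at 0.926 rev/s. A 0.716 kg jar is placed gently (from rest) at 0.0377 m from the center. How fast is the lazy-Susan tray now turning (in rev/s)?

No external torque acts about the center; L_before = L_after.
Added inertia Σmr² = (0.716)(0.0377)² = 0.001018 kg·m²; I_f = 0.03650 + 0.001018 = 0.03752 kg·m².
ω_f = I_p ω_i / I_f = (0.03650)(0.926) / 0.03752 = 0.9009 rev/s.

ω_f ≈ 0.901 rev/s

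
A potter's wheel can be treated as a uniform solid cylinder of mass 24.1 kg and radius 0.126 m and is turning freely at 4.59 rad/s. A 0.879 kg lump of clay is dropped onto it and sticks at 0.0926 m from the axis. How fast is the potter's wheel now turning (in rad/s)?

The added mass arrives with no angular momentum about the axis, and any external torque about the axis is negligible, so the system's angular momentum is conserved.
I_p = ½(24.1)(0.126)² = 0.1913 kg·m².
Added inertia Σmr² = (0.879)(0.0926)² = 0.007537 kg·m²; I_f = 0.1913 + 0.007537 = 0.1988 kg·m².
ω_f = I_p ω_i / I_f = (0.1913)(4.59) / 0.1988 = 4.416 rad/s.

ω_f ≈ 4.42 rad/s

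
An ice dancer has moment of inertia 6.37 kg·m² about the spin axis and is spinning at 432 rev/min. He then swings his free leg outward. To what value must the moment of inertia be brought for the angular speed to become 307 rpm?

No external torque acts about the spin axis, so angular momentum is conserved.
I₂ = I₁ω₁ / ω₂ = (6.37)(432) / (307) = 8.964 kg·m².

I₂ ≈ 8.96 kg·m²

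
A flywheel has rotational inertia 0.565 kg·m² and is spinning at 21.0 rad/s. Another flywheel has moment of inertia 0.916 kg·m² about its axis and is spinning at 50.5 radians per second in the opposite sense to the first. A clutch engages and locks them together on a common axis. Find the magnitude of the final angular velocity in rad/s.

No external torque acts about the common axis, so total angular momentum is conserved.
Taking A's sense as positive: L = (0.5650)(21.0) − (0.9160)(50.5) = -34.39 kg·m²·rad/s.
Combined I = 0.5650 + 0.9160 = 1.481 kg·m².
ω_f = L / I = -34.39 / 1.481 = -23.22 rad/s.

|ω_f| ≈ 23.2 rad/s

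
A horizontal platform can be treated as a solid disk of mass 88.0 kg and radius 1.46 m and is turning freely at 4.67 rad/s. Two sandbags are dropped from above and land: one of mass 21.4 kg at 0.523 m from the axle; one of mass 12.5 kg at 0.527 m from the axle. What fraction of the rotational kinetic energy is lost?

No external torque acts about the axle; L_before = L_after.
I_p = ½(88.0)(1.46)² = 93.79 kg·m².
Added inertia Σmr² = (21.4)(0.523)² + (12.5)(0.527)² = 9.325 kg·m²; I_f = 93.79 + 9.325 = 103.1 kg·m².
ω_f = I_p ω_i / I_f = (93.79)(4.67) / 103.1 = 4.248 rad/s.
KE_i = ½(93.79)(4.670 rad/s)² = 1023 J; KE_f = ½(103.1)(4.248)² = 930.2 J.
Fraction lost = 0.09043.

fraction ≈ 0.0904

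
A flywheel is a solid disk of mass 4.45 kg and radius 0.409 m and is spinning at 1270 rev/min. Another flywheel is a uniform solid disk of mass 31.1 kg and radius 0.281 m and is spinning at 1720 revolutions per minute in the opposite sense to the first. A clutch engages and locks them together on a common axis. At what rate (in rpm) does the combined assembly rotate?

|ω_f| ≈ 1020 rpm

No external torque acts about the common axis, so total angular momentum is conserved.
Moments of inertia: I_A = ½(4.45)(0.409)² = 0.3722 kg·m²; I_B = ½(31.1)(0.281)² = 1.228 kg·m².
Taking A's sense as positive: L = (0.3722)(1270) − (1.228)(1720) = -1639 kg·m²·rpm.
Combined I = 0.3722 + 1.228 = 1.600 kg·m².
ω_f = L / I = -1639 / 1.600 = -1024 rpm.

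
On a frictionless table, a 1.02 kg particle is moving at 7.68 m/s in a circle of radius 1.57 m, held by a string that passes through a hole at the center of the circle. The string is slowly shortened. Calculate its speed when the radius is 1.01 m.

Central (radial) force ⇒ zero torque about the center ⇒ m v r is constant.
v₂ = v₁ r₁ / r₂ = (7.68)(1.57) / (1.01) = 11.94 m/s.

v₂ ≈ 11.9 m/s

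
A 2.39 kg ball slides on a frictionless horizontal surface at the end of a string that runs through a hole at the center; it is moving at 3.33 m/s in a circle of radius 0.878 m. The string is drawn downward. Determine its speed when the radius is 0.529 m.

Central (radial) force ⇒ zero torque about the center ⇒ m v r is constant.
v₂ = v₁ r₁ / r₂ = (3.33)(0.878) / (0.529) = 5.527 m/s.

v₂ ≈ 5.53 m/s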